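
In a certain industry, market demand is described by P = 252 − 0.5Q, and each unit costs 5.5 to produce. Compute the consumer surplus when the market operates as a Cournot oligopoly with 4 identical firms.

CS = 38887.84

In a 4-firm Cournot equilibrium, symmetry and the first-order condition give q = (252 − 5.5)/(2.5) = 98.6. So Q = 394.4 and P = 54.8.
CS = ½·(252 − 54.8)·394.4 = 38887.84.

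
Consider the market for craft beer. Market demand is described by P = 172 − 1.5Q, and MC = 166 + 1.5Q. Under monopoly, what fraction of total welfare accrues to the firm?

PS/TS = 0.75

Monopoly sets MR = MC: 172 − 3Q = 166 + 1.5Q ⇒ Q = 4/3, P = 172 − 1.5·4/3 = 170.
CS = ½·(172 − 170)·4/3 = 4/3.
PS = P·Q − VC(Q) = 170·4/3 − (166·4/3 + ½·1.5·(4/3)²) = 4.
Share captured = PS/TS = 4/(16/3) = 0.75.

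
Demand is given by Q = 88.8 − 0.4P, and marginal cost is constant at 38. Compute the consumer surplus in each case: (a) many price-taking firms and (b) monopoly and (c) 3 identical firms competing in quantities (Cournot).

Inverting demand: P = 222 − 2.5Q.
Perfect competition: P = MC = 38, so 222 − 2.5Q = 38 and Q = 73.6.
CS = ½·(222 − 38)·73.6 = 6771.2.
A monopolist chooses Q where MR = MC. MR = 222 − 5Q; setting this equal to 38 gives Q = 36.8 and P = 130.
CS = ½·(222 − 130)·36.8 = 1692.8.
With 3 symmetric Cournot firms, each firm's FOC gives 222 − 10q = 38, so q = 18.4, Q = 3·18.4 = 55.2, and P = 84.
CS = ½·(222 − 84)·55.2 = 3808.8.

Competition: CS = 6771.2; Monopoly: CS = 1692.8; Cournot: CS = 3808.8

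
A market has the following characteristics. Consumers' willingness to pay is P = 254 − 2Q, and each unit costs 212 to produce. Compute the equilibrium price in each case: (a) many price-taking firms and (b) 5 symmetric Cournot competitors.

Competitive firms price at marginal cost: P = 212, giving Q = 21.
In a 5-firm Cournot equilibrium, symmetry and the first-order condition give q = (254 − 212)/(12) = 3.5. So Q = 17.5 and P = 219.

Competition: P = 212; Cournot: P = 219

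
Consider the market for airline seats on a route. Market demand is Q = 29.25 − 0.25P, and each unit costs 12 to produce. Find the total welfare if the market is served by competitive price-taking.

TS = 1378.125

Inverting demand: P = 117 − 4Q.
Competitive firms price at marginal cost: P = 12, giving Q = 26.25.
CS = ½·(117 − 12)·26.25 = 1378.125; PS = (12 − 12)·26.25 = 0; TS = 1378.125.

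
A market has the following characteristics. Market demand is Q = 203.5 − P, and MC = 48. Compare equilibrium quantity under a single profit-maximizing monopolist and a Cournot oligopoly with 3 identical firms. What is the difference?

Inverting demand: P = 203.5 − Q.
The monopolist equates marginal revenue to marginal cost: 203.5 − 2Q = 48, so Q = 77.75. From demand, P = 125.75.
In a 3-firm Cournot equilibrium, symmetry and the first-order condition give q = (203.5 − 48)/(4) = 38.875. So Q = 116.625 and P = 86.875.
Change in equilibrium quantity: 116.625 − 77.75 = 38.875.

Q rises by 38.875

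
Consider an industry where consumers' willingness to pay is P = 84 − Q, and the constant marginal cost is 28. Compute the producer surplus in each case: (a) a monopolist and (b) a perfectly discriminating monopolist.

Monopoly: PS = 784; Perfect PD: PS = 1568

The monopolist equates marginal revenue to marginal cost: 84 − 2Q = 28, so Q = 28. From demand, P = 56.
PS = (56 − 28)·28 = 784.
Under first-degree price discrimination the firm charges each unit its demand price and produces up to where P = MC, i.e. Q = 56. Consumer surplus is zero; producer surplus equals total surplus.
PS = ½·(84 − 28)·56 = 1568.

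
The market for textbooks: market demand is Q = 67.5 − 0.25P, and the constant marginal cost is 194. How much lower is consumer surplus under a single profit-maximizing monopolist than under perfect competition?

Consumer surplus falls by 541.5

Inverting demand: P = 270 − 4Q.
Competitive firms price at marginal cost: P = 194, giving Q = 19.
CS = ½·(270 − 194)·19 = 722.
Monopoly sets MR = MC: 270 − 8Q = 194 ⇒ Q = 9.5, P = 270 − 4·9.5 = 232.
CS = ½·(270 − 232)·9.5 = 180.5.
Change in consumer surplus: 180.5 − 722 = −541.5.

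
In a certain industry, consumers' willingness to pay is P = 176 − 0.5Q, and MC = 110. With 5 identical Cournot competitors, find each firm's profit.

π_i = 242

Cournot with 5 identical firms: the symmetric best-response condition is 176 − 3q = 110. Each firm produces q = 22, total output Q = 110, price P = 121.
Each firm's profit = (121 − 110)·22 = 242.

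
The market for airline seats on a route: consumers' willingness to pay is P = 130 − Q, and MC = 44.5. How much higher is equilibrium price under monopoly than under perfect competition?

Under competition P = MC = 44.5, so Q = (130 − 44.5)/1 = 85.5.
Monopoly sets MR = MC: 130 − 2Q = 44.5 ⇒ Q = 42.75, P = 130 − 42.75 = 87.25.
Change in equilibrium price: 87.25 − 44.5 = 42.75.

Equilibrium price rises by 42.75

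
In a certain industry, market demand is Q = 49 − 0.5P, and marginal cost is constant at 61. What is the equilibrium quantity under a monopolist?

Q = 9.25

Inverting demand: P = 98 − 2Q.
A monopolist chooses Q where MR = MC. MR = 98 − 4Q; setting this equal to 61 gives Q = 9.25 and P = 79.5.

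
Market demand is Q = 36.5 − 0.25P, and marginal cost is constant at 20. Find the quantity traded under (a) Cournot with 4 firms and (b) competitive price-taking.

Cournot: Q = 25.2; Competition: Q = 31.5

Inverting demand: P = 146 − 4Q.
In a 4-firm Cournot equilibrium, symmetry and the first-order condition give q = (146 − 20)/(20) = 6.3. So Q = 25.2 and P = 45.2.
Perfect competition: P = MC = 20, so 146 − 4Q = 20 and Q = 31.5.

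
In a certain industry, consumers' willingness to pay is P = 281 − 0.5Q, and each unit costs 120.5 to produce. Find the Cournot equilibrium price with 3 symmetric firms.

With 3 symmetric Cournot firms, each firm's FOC gives 281 − 2q = 120.5, so q = 80.25, Q = 3·80.25 = 240.75, and P = 160.625.

P = 160.625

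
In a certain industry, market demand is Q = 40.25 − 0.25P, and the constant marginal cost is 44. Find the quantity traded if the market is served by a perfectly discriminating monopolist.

Inverting demand: P = 161 − 4Q.
With perfect price discrimination, output is the efficient level Q = 29.25 (where demand meets MC), but every buyer pays their willingness to pay: CS = 0 and PS = total surplus.

Q = 29.25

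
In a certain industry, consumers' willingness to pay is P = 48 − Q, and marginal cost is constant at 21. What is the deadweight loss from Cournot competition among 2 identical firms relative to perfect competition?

Perfect competition: P = MC = 21, so 48 − Q = 21 and Q = 27.
In a 2-firm Cournot equilibrium, symmetry and the first-order condition give q = (48 − 21)/(3) = 9. So Q = 18 and P = 30.
DWL is the triangle between Q = 18 and Q = 27: ½·(27 − 18)·(30 − 21) = 40.5.

DWL = 40.5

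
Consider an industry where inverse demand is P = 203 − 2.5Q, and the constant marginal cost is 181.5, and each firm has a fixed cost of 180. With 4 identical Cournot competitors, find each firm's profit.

With 4 symmetric Cournot firms, each firm's FOC gives 203 − 12.5q = 181.5, so q = 1.72, Q = 4·1.72 = 6.88, and P = 185.8.
Each firm's profit = (185.8 − 181.5)·1.72 − 180 = −172.604.

π_i = −172.604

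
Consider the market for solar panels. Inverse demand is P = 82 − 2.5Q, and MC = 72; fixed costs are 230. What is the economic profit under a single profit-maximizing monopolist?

Profit = −220

The monopolist equates marginal revenue to marginal cost: 82 − 5Q = 72, so Q = 2. From demand, P = 77.
Profit = (77 − 72)·2 − 230 = −220.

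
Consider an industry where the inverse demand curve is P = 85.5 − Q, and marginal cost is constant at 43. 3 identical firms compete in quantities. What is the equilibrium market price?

Cournot with 3 identical firms: the symmetric best-response condition is 85.5 − 4q = 43. Each firm produces q = 10.625, total output Q = 31.875, price P = 53.625.

P = 53.625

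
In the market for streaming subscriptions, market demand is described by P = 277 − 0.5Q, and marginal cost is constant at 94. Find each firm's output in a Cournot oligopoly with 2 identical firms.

Cournot with 2 identical firms: the symmetric best-response condition is 277 − 1.5q = 94. Each firm produces q = 122, total output Q = 244, price P = 155.

q_i = 122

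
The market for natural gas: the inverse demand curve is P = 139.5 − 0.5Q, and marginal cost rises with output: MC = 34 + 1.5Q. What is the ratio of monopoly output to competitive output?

The monopolist equates marginal revenue to marginal cost: 139.5 − Q = 34 + 1.5Q, so Q = 42.2. From demand, P = 118.4.
Competitive equilibrium sets price equal to marginal cost: 139.5 − 0.5Q = 34 + 1.5Q, so Q = 52.75 and P = 113.125.
Ratio Q_m/Q_c = 42.2/52.75 = 0.8.

Q_m/Q_c = 0.8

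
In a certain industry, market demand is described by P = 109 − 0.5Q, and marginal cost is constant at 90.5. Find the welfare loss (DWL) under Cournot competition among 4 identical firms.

DWL = 13.69

Competitive firms price at marginal cost: P = 90.5, giving Q = 37.
Cournot with 4 identical firms: the symmetric best-response condition is 109 − 2.5q = 90.5. Each firm produces q = 7.4, total output Q = 29.6, price P = 94.2.
DWL is the triangle between Q = 29.6 and Q = 37: ½·(37 − 29.6)·(94.2 − 90.5) = 13.69.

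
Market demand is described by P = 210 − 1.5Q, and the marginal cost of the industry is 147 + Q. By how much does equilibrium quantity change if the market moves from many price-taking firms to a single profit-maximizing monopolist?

Equilibrium quantity falls by 9.45

Competitive equilibrium sets price equal to marginal cost: 210 − 1.5Q = 147 + Q, so Q = 25.2 and P = 172.2.
The monopolist equates marginal revenue to marginal cost: 210 − 3Q = 147 + Q, so Q = 15.75. From demand, P = 186.375.
Change in equilibrium quantity: 15.75 − 25.2 = −9.45.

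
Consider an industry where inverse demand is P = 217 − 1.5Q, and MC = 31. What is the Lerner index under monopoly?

Monopoly sets MR = MC: 217 − 3Q = 31 ⇒ Q = 62, P = 217 − 1.5·62 = 124.
Lerner index = (P − MC)/P = (124 − 31)/124 = 0.75.

Lerner index = 0.75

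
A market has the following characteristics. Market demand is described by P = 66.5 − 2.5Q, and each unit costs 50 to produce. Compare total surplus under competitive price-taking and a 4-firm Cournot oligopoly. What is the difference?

TS falls by 2.178

Perfect competition: P = MC = 50, so 66.5 − 2.5Q = 50 and Q = 6.6.
CS = ½·(66.5 − 50)·6.6 = 54.45; PS = (50 − 50)·6.6 = 0; TS = 54.45.
With 4 symmetric Cournot firms, each firm's FOC gives 66.5 − 12.5q = 50, so q = 1.32, Q = 4·1.32 = 5.28, and P = 53.3.
CS = ½·(66.5 − 53.3)·5.28 = 34.848; PS = (53.3 − 50)·5.28 = 17.424; TS = 52.272.
Change in total surplus: 52.272 − 54.45 = −2.178.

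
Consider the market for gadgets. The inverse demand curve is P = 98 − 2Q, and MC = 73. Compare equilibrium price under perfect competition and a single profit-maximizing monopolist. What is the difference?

Perfect competition: P = MC = 73, so 98 − 2Q = 73 and Q = 12.5.
The monopolist equates marginal revenue to marginal cost: 98 − 4Q = 73, so Q = 6.25. From demand, P = 85.5.
Change in equilibrium price: 85.5 − 73 = 12.5.

P rises by 12.5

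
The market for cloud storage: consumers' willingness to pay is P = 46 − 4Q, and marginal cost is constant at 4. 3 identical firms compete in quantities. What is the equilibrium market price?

P = 14.5

Cournot with 3 identical firms: the symmetric best-response condition is 46 − 16q = 4. Each firm produces q = 2.625, total output Q = 7.875, price P = 14.5.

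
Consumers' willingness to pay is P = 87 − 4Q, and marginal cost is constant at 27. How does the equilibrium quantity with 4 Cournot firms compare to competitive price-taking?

Cournot: Q = 12; Competition: Q = 15

With 4 symmetric Cournot firms, each firm's FOC gives 87 − 20q = 27, so q = 3, Q = 4·3 = 12, and P = 39.
Under competition P = MC = 27, so Q = (87 − 27)/4 = 15.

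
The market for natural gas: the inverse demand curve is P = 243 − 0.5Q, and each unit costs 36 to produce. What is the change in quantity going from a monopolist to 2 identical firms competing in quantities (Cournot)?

The monopolist equates marginal revenue to marginal cost: 243 − Q = 36, so Q = 207. From demand, P = 139.5.
Cournot with 2 identical firms: the symmetric best-response condition is 243 − 1.5q = 36. Each firm produces q = 138, total output Q = 276, price P = 105.
Change in quantity: 276 − 207 = 69.

Quantity rises by 69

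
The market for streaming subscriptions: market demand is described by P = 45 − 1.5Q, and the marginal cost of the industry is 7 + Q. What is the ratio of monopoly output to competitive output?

A monopolist chooses Q where MR = MC. MR = 45 − 3Q; setting this equal to 7 + Q gives Q = 9.5 and P = 30.75.
Under competition P = MC: 45 − 1.5Q = 7 + Q ⇒ Q = 15.2, P = 22.2.
Ratio Q_m/Q_c = 9.5/15.2 = 0.625.

Q_m/Q_c = 0.625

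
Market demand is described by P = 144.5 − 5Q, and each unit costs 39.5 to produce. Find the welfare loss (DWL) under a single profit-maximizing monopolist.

DWL = 275.625

Perfect competition: P = MC = 39.5, so 144.5 − 5Q = 39.5 and Q = 21.
The monopolist equates marginal revenue to marginal cost: 144.5 − 10Q = 39.5, so Q = 10.5. From demand, P = 92.
DWL is the triangle between Q = 10.5 and Q = 21: ½·(21 − 10.5)·(92 − 39.5) = 275.625.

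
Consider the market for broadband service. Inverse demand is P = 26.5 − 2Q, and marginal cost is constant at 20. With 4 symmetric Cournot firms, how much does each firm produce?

q_i = 0.65

With 4 symmetric Cournot firms, each firm's FOC gives 26.5 − 10q = 20, so q = 0.65, Q = 4·0.65 = 2.6, and P = 21.3.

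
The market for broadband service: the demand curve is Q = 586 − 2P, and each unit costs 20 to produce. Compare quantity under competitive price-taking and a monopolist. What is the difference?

Inverting demand: P = 293 − 0.5Q.
Perfect competition: P = MC = 20, so 293 − 0.5Q = 20 and Q = 546.
Monopoly sets MR = MC: 293 − Q = 20 ⇒ Q = 273, P = 293 − 0.5·273 = 156.5.
Change in quantity: 273 − 546 = −273.

Quantity falls by 273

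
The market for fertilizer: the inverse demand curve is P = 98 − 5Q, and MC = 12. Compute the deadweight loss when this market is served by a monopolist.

Perfect competition: P = MC = 12, so 98 − 5Q = 12 and Q = 17.2.
A monopolist chooses Q where MR = MC. MR = 98 − 10Q; setting this equal to 12 gives Q = 8.6 and P = 55.
DWL is the triangle between Q = 8.6 and Q = 17.2: ½·(17.2 − 8.6)·(55 − 12) = 184.9.

DWL = 184.9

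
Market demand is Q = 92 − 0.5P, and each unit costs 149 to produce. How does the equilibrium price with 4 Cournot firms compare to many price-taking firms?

Inverting demand: P = 184 − 2Q.
Cournot with 4 identical firms: the symmetric best-response condition is 184 − 10q = 149. Each firm produces q = 3.5, total output Q = 14, price P = 156.
Perfect competition: P = MC = 149, so 184 − 2Q = 149 and Q = 17.5.

Cournot: P = 156; Competition: P = 149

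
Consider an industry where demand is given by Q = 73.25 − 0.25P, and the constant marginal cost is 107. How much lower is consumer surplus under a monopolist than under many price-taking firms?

Inverting demand: P = 293 − 4Q.
Under competition P = MC = 107, so Q = (293 − 107)/4 = 46.5.
CS = ½·(293 − 107)·46.5 = 4324.5.
Monopoly sets MR = MC: 293 − 8Q = 107 ⇒ Q = 23.25, P = 293 − 4·23.25 = 200.
CS = ½·(293 − 200)·23.25 = 1081.125.
Change in consumer surplus: 1081.125 − 4324.5 = −3243.375.

CS falls by 3243.375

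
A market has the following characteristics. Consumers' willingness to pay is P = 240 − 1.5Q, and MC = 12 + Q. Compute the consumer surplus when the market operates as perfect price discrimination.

CS = 0

A perfectly discriminating monopolist sells every unit with P(Q) ≥ MC(Q), so output equals the competitive quantity Q = 91.2. Each buyer pays their reservation price, so CS = 0 and the firm captures all surplus.
CS = 0.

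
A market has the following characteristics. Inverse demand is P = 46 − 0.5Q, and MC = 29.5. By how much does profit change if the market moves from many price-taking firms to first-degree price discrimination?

Under competition P = MC = 29.5, so Q = (46 − 29.5)/0.5 = 33.
Profit = (29.5 − 29.5)·33 = 0.
With perfect price discrimination, output is the efficient level Q = 33 (where demand meets MC), but every buyer pays their willingness to pay: CS = 0 and PS = total surplus.
PS equals the full surplus area, 272.25. Profit = 272.25 = 272.25.
Change in profit: 272.25 − 0 = 272.25.

π rises by 272.25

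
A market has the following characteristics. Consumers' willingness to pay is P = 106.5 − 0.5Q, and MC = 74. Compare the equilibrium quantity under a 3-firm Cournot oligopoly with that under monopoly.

Cournot: Q = 48.75; Monopoly: Q = 32.5

With 3 symmetric Cournot firms, each firm's FOC gives 106.5 − 2q = 74, so q = 16.25, Q = 3·16.25 = 48.75, and P = 82.125.
Monopoly sets MR = MC: 106.5 − Q = 74 ⇒ Q = 32.5, P = 106.5 − 0.5·32.5 = 90.25.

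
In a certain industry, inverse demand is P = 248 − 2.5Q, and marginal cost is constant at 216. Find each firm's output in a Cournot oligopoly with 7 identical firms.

Cournot with 7 identical firms: the symmetric best-response condition is 248 − 20q = 216. Each firm produces q = 1.6, total output Q = 11.2, price P = 220.

q_i = 1.6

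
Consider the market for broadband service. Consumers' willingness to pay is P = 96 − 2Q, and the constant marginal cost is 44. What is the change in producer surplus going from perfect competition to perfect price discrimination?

Competitive firms price at marginal cost: P = 44, giving Q = 26.
PS = (44 − 44)·26 = 0.
With perfect price discrimination, output is the efficient level Q = 26 (where demand meets MC), but every buyer pays their willingness to pay: CS = 0 and PS = total surplus.
PS = ½·(96 − 44)·26 = 676.
Change in producer surplus: 676 − 0 = 676.

PS rises by 676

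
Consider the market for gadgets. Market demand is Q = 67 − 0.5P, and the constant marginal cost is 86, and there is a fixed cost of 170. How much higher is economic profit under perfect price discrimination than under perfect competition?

π rises by 576

Inverting demand: P = 134 − 2Q.
Under competition P = MC = 86, so Q = (134 − 86)/2 = 24.
Profit = (86 − 86)·24 − 170 = −170.
A perfectly discriminating monopolist sells every unit with P(Q) ≥ MC(Q), so output equals the competitive quantity Q = 24. Each buyer pays their reservation price, so CS = 0 and the firm captures all surplus.
PS equals the full surplus area, 576. Profit = 576 − 170 = 406.
Change in economic profit: 406 − −170 = 576.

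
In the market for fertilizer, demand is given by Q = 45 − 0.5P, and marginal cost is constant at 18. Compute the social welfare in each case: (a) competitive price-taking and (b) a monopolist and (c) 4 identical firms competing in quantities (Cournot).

Inverting demand: P = 90 − 2Q.
Perfect competition: P = MC = 18, so 90 − 2Q = 18 and Q = 36.
CS = ½·(90 − 18)·36 = 1296; PS = (18 − 18)·36 = 0; TS = 1296.
Monopoly sets MR = MC: 90 − 4Q = 18 ⇒ Q = 18, P = 90 − 2·18 = 54.
CS = ½·(90 − 54)·18 = 324; PS = (54 − 18)·18 = 648; TS = 972.
Cournot with 4 identical firms: the symmetric best-response condition is 90 − 10q = 18. Each firm produces q = 7.2, total output Q = 28.8, price P = 32.4.
CS = ½·(90 − 32.4)·28.8 = 829.44; PS = (32.4 − 18)·28.8 = 414.72; TS = 1244.16.

Competition: TS = 1296; Monopoly: TS = 972; Cournot: TS = 1244.16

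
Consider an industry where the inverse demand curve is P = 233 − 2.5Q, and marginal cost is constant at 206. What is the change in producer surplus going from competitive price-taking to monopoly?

PS rises by 72.9

Under competition P = MC = 206, so Q = (233 − 206)/2.5 = 10.8.
PS = (206 − 206)·10.8 = 0.
A monopolist chooses Q where MR = MC. MR = 233 − 5Q; setting this equal to 206 gives Q = 5.4 and P = 219.5.
PS = (219.5 − 206)·5.4 = 72.9.
Change in producer surplus: 72.9 − 0 = 72.9.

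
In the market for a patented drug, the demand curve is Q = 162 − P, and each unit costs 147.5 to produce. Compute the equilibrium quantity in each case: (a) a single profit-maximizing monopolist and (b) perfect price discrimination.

Monopoly: Q = 7.25; Perfect PD: Q = 14.5

Inverting demand: P = 162 − Q.
A monopolist chooses Q where MR = MC. MR = 162 − 2Q; setting this equal to 147.5 gives Q = 7.25 and P = 154.75.
A perfectly discriminating monopolist sells every unit with P(Q) ≥ MC(Q), so output equals the competitive quantity Q = 14.5. Each buyer pays their reservation price, so CS = 0 and the firm captures all surplus.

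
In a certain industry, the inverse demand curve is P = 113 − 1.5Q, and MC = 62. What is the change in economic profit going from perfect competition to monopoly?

Economic profit rises by 433.5

Under competition P = MC = 62, so Q = (113 − 62)/1.5 = 34.
Profit = (62 − 62)·34 = 0.
The monopolist equates marginal revenue to marginal cost: 113 − 3Q = 62, so Q = 17. From demand, P = 87.5.
Profit = (87.5 − 62)·17 = 433.5.
Change in economic profit: 433.5 − 0 = 433.5.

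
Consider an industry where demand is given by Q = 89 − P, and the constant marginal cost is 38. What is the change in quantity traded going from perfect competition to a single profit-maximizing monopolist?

Quantity traded falls by 25.5

Inverting demand: P = 89 − Q.
Competitive firms price at marginal cost: P = 38, giving Q = 51.
A monopolist chooses Q where MR = MC. MR = 89 − 2Q; setting this equal to 38 gives Q = 25.5 and P = 63.5.
Change in quantity traded: 25.5 − 51 = −25.5.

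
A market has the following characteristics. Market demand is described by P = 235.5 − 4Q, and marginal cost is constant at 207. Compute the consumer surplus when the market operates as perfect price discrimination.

CS = 0

Under first-degree price discrimination the firm charges each unit its demand price and produces up to where P = MC, i.e. Q = 7.125. Consumer surplus is zero; producer surplus equals total surplus.
CS = 0.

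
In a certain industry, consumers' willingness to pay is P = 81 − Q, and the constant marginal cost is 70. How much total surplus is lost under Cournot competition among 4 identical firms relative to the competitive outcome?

Competitive firms price at marginal cost: P = 70, giving Q = 11.
Cournot with 4 identical firms: the symmetric best-response condition is 81 − 5q = 70. Each firm produces q = 2.2, total output Q = 8.8, price P = 72.2.
DWL is the triangle between Q = 8.8 and Q = 11: ½·(11 − 8.8)·(72.2 − 70) = 2.42.

DWL = 2.42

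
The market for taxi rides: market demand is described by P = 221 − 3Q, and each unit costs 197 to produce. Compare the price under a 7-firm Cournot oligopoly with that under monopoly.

Cournot: P = 200; Monopoly: P = 209

In a 7-firm Cournot equilibrium, symmetry and the first-order condition give q = (221 − 197)/(24) = 1. So Q = 7 and P = 200.
Monopoly sets MR = MC: 221 − 6Q = 197 ⇒ Q = 4, P = 221 − 3·4 = 209.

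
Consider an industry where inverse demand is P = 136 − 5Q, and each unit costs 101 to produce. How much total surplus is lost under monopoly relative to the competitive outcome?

Under competition P = MC = 101, so Q = (136 − 101)/5 = 7.
Monopoly sets MR = MC: 136 − 10Q = 101 ⇒ Q = 3.5, P = 136 − 5·3.5 = 118.5.
DWL is the triangle between Q = 3.5 and Q = 7: ½·(7 − 3.5)·(118.5 − 101) = 30.625.

DWL = 30.625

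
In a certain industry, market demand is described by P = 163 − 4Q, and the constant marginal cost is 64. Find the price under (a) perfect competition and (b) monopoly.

Perfect competition: P = MC = 64, so 163 − 4Q = 64 and Q = 24.75.
The monopolist equates marginal revenue to marginal cost: 163 − 8Q = 64, so Q = 12.375. From demand, P = 113.5.

Competition: P = 64; Monopoly: P = 113.5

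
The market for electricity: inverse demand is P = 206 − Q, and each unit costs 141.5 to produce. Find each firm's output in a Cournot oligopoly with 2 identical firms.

q_i = 21.5

With 2 symmetric Cournot firms, each firm's FOC gives 206 − 3q = 141.5, so q = 21.5, Q = 2·21.5 = 43, and P = 163.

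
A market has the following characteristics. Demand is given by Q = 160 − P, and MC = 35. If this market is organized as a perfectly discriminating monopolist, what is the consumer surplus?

CS = 0

Inverting demand: P = 160 − Q.
With perfect price discrimination, output is the efficient level Q = 125 (where demand meets MC), but every buyer pays their willingness to pay: CS = 0 and PS = total surplus.
CS = 0.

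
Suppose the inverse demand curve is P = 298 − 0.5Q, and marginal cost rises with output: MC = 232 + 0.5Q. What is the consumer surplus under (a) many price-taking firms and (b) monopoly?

Competitive equilibrium sets price equal to marginal cost: 298 − 0.5Q = 232 + 0.5Q, so Q = 66 and P = 265.
CS = ½·(298 − 265)·66 = 1089.
A monopolist chooses Q where MR = MC. MR = 298 − Q; setting this equal to 232 + 0.5Q gives Q = 44 and P = 276.
CS = ½·(298 − 276)·44 = 484.

Competition: CS = 1089; Monopoly: CS = 484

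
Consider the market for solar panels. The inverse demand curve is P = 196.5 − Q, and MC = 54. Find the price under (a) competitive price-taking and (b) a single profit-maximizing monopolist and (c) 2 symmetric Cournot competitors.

Competition: P = 54; Monopoly: P = 125.25; Cournot: P = 101.5

Competitive firms price at marginal cost: P = 54, giving Q = 142.5.
The monopolist equates marginal revenue to marginal cost: 196.5 − 2Q = 54, so Q = 71.25. From demand, P = 125.25.
In a 2-firm Cournot equilibrium, symmetry and the first-order condition give q = (196.5 − 54)/(3) = 47.5. So Q = 95 and P = 101.5.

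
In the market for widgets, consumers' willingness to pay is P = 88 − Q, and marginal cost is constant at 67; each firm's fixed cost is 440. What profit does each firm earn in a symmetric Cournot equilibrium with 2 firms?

π_i = −391

Cournot with 2 identical firms: the symmetric best-response condition is 88 − 3q = 67. Each firm produces q = 7, total output Q = 14, price P = 74.
Each firm's profit = (74 − 67)·7 − 440 = −391.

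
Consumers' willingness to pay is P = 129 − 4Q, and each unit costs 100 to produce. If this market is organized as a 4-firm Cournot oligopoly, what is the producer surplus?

In a 4-firm Cournot equilibrium, symmetry and the first-order condition give q = (129 − 100)/(20) = 1.45. So Q = 5.8 and P = 105.8.
PS = (105.8 − 100)·5.8 = 33.64.

PS = 33.64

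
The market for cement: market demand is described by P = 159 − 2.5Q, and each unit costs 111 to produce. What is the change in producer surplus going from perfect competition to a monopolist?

Producer surplus rises by 230.4

Under competition P = MC = 111, so Q = (159 − 111)/2.5 = 19.2.
PS = (111 − 111)·19.2 = 0.
Monopoly sets MR = MC: 159 − 5Q = 111 ⇒ Q = 9.6, P = 159 − 2.5·9.6 = 135.
PS = (135 − 111)·9.6 = 230.4.
Change in producer surplus: 230.4 − 0 = 230.4.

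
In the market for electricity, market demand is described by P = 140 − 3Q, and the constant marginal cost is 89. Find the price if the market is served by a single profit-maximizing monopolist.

Monopoly sets MR = MC: 140 − 6Q = 89 ⇒ Q = 8.5, P = 140 − 3·8.5 = 114.5.

P = 114.5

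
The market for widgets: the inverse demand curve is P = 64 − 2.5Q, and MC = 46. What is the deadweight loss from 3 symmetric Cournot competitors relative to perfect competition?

Competitive firms price at marginal cost: P = 46, giving Q = 7.2.
Cournot with 3 identical firms: the symmetric best-response condition is 64 − 10q = 46. Each firm produces q = 1.8, total output Q = 5.4, price P = 50.5.
DWL is the triangle between Q = 5.4 and Q = 7.2: ½·(7.2 − 5.4)·(50.5 − 46) = 4.05.

DWL = 4.05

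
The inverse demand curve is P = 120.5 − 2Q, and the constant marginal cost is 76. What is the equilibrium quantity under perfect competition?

Under competition P = MC = 76, so Q = (120.5 − 76)/2 = 22.25.

Q = 22.25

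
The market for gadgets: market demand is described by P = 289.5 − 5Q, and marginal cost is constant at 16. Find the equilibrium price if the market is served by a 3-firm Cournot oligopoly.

P = 84.375

In a 3-firm Cournot equilibrium, symmetry and the first-order condition give q = (289.5 − 16)/(20) = 13.675. So Q = 41.025 and P = 84.375.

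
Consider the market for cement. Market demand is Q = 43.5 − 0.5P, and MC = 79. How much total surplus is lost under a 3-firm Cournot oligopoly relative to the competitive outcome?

DWL = 1

Inverting demand: P = 87 − 2Q.
Perfect competition: P = MC = 79, so 87 − 2Q = 79 and Q = 4.
Cournot with 3 identical firms: the symmetric best-response condition is 87 − 8q = 79. Each firm produces q = 1, total output Q = 3, price P = 81.
DWL is the triangle between Q = 3 and Q = 4: ½·(4 − 3)·(81 − 79) = 1.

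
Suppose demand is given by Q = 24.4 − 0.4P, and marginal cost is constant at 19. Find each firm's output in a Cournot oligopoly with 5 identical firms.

Inverting demand: P = 61 − 2.5Q.
Cournot with 5 identical firms: the symmetric best-response condition is 61 − 15q = 19. Each firm produces q = 2.8, total output Q = 14, price P = 26.

q_i = 2.8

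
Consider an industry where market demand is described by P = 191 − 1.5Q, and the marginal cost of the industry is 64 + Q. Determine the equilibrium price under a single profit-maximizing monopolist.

A monopolist chooses Q where MR = MC. MR = 191 − 3Q; setting this equal to 64 + Q gives Q = 31.75 and P = 143.375.

P = 143.375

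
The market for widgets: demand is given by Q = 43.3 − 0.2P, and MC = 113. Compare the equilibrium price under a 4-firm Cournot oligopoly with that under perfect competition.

Inverting demand: P = 216.5 − 5Q.
With 4 symmetric Cournot firms, each firm's FOC gives 216.5 − 25q = 113, so q = 4.14, Q = 4·4.14 = 16.56, and P = 133.7.
Perfect competition: P = MC = 113, so 216.5 − 5Q = 113 and Q = 20.7.

Cournot: P = 133.7; Competition: P = 113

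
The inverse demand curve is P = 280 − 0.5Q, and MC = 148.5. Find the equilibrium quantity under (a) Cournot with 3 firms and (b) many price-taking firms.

Cournot: Q = 197.25; Competition: Q = 263

In a 3-firm Cournot equilibrium, symmetry and the first-order condition give q = (280 − 148.5)/(2) = 65.75. So Q = 197.25 and P = 181.375.
Perfect competition: P = MC = 148.5, so 280 − 0.5Q = 148.5 and Q = 263.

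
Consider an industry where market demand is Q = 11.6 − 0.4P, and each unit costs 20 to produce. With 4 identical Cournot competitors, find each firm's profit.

π_i = 1.296

Inverting demand: P = 29 − 2.5Q.
Cournot with 4 identical firms: the symmetric best-response condition is 29 − 12.5q = 20. Each firm produces q = 0.72, total output Q = 2.88, price P = 21.8.
Each firm's profit = (21.8 − 20)·0.72 = 1.296.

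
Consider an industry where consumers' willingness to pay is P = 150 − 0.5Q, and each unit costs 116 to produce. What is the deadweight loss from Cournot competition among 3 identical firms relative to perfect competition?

Under competition P = MC = 116, so Q = (150 − 116)/0.5 = 68.
With 3 symmetric Cournot firms, each firm's FOC gives 150 − 2q = 116, so q = 17, Q = 3·17 = 51, and P = 124.5.
DWL is the triangle between Q = 51 and Q = 68: ½·(68 − 51)·(124.5 − 116) = 72.25.

DWL = 72.25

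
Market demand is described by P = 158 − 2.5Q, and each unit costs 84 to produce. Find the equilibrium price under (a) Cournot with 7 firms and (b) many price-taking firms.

Cournot: P = 93.25; Competition: P = 84

In a 7-firm Cournot equilibrium, symmetry and the first-order condition give q = (158 − 84)/(20) = 3.7. So Q = 25.9 and P = 93.25.
Perfect competition: P = MC = 84, so 158 − 2.5Q = 84 and Q = 29.6.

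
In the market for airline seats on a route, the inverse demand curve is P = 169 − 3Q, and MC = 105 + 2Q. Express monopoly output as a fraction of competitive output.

Q_m/Q_c = 0.625

The monopolist equates marginal revenue to marginal cost: 169 − 6Q = 105 + 2Q, so Q = 8. From demand, P = 145.
Under competition P = MC: 169 − 3Q = 105 + 2Q ⇒ Q = 12.8, P = 130.6.
Ratio Q_m/Q_c = 8/12.8 = 0.625.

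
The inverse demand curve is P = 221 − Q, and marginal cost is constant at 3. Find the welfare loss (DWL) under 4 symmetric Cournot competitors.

DWL = 950.48

Perfect competition: P = MC = 3, so 221 − Q = 3 and Q = 218.
In a 4-firm Cournot equilibrium, symmetry and the first-order condition give q = (221 − 3)/(5) = 43.6. So Q = 174.4 and P = 46.6.
DWL is the triangle between Q = 174.4 and Q = 218: ½·(218 − 174.4)·(46.6 − 3) = 950.48.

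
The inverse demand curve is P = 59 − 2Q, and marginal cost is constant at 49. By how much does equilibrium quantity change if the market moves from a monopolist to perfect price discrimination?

Equilibrium quantity rises by 2.5

A monopolist chooses Q where MR = MC. MR = 59 − 4Q; setting this equal to 49 gives Q = 2.5 and P = 54.
A perfectly discriminating monopolist sells every unit with P(Q) ≥ MC(Q), so output equals the competitive quantity Q = 5. Each buyer pays their reservation price, so CS = 0 and the firm captures all surplus.
Change in equilibrium quantity: 5 − 2.5 = 2.5.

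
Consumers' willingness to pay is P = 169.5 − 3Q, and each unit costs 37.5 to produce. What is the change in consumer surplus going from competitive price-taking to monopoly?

Perfect competition: P = MC = 37.5, so 169.5 − 3Q = 37.5 and Q = 44.
CS = ½·(169.5 − 37.5)·44 = 2904.
The monopolist equates marginal revenue to marginal cost: 169.5 − 6Q = 37.5, so Q = 22. From demand, P = 103.5.
CS = ½·(169.5 − 103.5)·22 = 726.
Change in consumer surplus: 726 − 2904 = −2178.

CS falls by 2178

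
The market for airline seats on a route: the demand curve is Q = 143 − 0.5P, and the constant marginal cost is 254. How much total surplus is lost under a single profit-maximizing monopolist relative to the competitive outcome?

DWL = 64

Inverting demand: P = 286 − 2Q.
Competitive firms price at marginal cost: P = 254, giving Q = 16.
Monopoly sets MR = MC: 286 − 4Q = 254 ⇒ Q = 8, P = 286 − 2·8 = 270.
DWL is the triangle between Q = 8 and Q = 16: ½·(16 − 8)·(270 − 254) = 64.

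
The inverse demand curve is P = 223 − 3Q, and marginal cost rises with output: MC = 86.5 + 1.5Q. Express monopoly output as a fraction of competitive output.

Monopoly sets MR = MC: 223 − 6Q = 86.5 + 1.5Q ⇒ Q = 18.2, P = 223 − 3·18.2 = 168.4.
Under competition P = MC: 223 − 3Q = 86.5 + 1.5Q ⇒ Q = 91/3, P = 132.
Ratio Q_m/Q_c = 18.2/(91/3) = 0.6.

Q_m/Q_c = 0.6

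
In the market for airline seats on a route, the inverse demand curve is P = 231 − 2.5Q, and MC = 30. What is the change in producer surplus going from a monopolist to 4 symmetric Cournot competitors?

A monopolist chooses Q where MR = MC. MR = 231 − 5Q; setting this equal to 30 gives Q = 40.2 and P = 130.5.
PS = (130.5 − 30)·40.2 = 4040.1.
Cournot with 4 identical firms: the symmetric best-response condition is 231 − 12.5q = 30. Each firm produces q = 16.08, total output Q = 64.32, price P = 70.2.
PS = (70.2 − 30)·64.32 = 2585.664.
Change in producer surplus: 2585.664 − 4040.1 = −1454.436.

Producer surplus falls by 1454.436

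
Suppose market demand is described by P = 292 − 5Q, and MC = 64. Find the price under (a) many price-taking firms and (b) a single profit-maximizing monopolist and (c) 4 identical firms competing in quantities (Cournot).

Under competition P = MC = 64, so Q = (292 − 64)/5 = 45.6.
The monopolist equates marginal revenue to marginal cost: 292 − 10Q = 64, so Q = 22.8. From demand, P = 178.
With 4 symmetric Cournot firms, each firm's FOC gives 292 − 25q = 64, so q = 9.12, Q = 4·9.12 = 36.48, and P = 109.6.

Competition: P = 64; Monopoly: P = 178; Cournot: P = 109.6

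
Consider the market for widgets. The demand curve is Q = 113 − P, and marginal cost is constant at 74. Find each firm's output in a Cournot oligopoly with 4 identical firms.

Inverting demand: P = 113 − Q.
In a 4-firm Cournot equilibrium, symmetry and the first-order condition give q = (113 − 74)/(5) = 7.8. So Q = 31.2 and P = 81.8.

q_i = 7.8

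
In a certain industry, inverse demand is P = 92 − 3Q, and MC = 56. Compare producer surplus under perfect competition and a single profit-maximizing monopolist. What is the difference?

PS rises by 108

Perfect competition: P = MC = 56, so 92 − 3Q = 56 and Q = 12.
PS = (56 − 56)·12 = 0.
The monopolist equates marginal revenue to marginal cost: 92 − 6Q = 56, so Q = 6. From demand, P = 74.
PS = (74 − 56)·6 = 108.
Change in producer surplus: 108 − 0 = 108.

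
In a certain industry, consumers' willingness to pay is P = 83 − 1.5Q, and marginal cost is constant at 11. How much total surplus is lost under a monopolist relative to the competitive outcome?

DWL = 432

Competitive firms price at marginal cost: P = 11, giving Q = 48.
The monopolist equates marginal revenue to marginal cost: 83 − 3Q = 11, so Q = 24. From demand, P = 47.
DWL is the triangle between Q = 24 and Q = 48: ½·(48 − 24)·(47 − 11) = 432.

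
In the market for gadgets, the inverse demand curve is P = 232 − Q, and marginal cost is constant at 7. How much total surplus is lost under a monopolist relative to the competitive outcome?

DWL = 6328.125

Perfect competition: P = MC = 7, so 232 − Q = 7 and Q = 225.
A monopolist chooses Q where MR = MC. MR = 232 − 2Q; setting this equal to 7 gives Q = 112.5 and P = 119.5.
DWL is the triangle between Q = 112.5 and Q = 225: ½·(225 − 112.5)·(119.5 − 7) = 6328.125.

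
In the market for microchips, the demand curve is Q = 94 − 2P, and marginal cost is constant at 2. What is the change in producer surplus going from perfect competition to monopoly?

Producer surplus rises by 1012.5

Inverting demand: P = 47 − 0.5Q.
Competitive firms price at marginal cost: P = 2, giving Q = 90.
PS = (2 − 2)·90 = 0.
The monopolist equates marginal revenue to marginal cost: 47 − Q = 2, so Q = 45. From demand, P = 24.5.
PS = (24.5 − 2)·45 = 1012.5.
Change in producer surplus: 1012.5 − 0 = 1012.5.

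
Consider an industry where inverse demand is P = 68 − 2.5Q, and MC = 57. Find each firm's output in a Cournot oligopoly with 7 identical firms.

With 7 symmetric Cournot firms, each firm's FOC gives 68 − 20q = 57, so q = 0.55, Q = 7·0.55 = 3.85, and P = 58.375.

q_i = 0.55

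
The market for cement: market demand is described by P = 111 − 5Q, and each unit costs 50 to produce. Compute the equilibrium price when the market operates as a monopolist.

Monopoly sets MR = MC: 111 − 10Q = 50 ⇒ Q = 6.1, P = 111 − 5·6.1 = 80.5.

P = 80.5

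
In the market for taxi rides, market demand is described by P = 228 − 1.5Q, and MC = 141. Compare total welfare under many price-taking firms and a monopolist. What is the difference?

Perfect competition: P = MC = 141, so 228 − 1.5Q = 141 and Q = 58.
CS = ½·(228 − 141)·58 = 2523; PS = (141 − 141)·58 = 0; TS = 2523.
Monopoly sets MR = MC: 228 − 3Q = 141 ⇒ Q = 29, P = 228 − 1.5·29 = 184.5.
CS = ½·(228 − 184.5)·29 = 630.75; PS = (184.5 − 141)·29 = 1261.5; TS = 1892.25.
Change in total welfare: 1892.25 − 2523 = −630.75.

TS falls by 630.75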